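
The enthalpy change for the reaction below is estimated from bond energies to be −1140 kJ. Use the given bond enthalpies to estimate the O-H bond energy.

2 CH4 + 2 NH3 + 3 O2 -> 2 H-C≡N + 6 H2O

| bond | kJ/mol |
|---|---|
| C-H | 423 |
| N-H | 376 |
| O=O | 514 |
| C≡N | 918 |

Let D be the O-H bond energy.
Σ(broken) = 8×423 + 6×376 + 3×514 = 7182
Σ(formed) = 2×918 + 2×423 + 12×D = 2682 + 12D
ΔH = Σ(broken) − Σ(formed) = (7182) − (2682 + 12D) = +4500 − 12D
Setting this equal to −1140 kJ gives 12D = 5640, so D = 470 kJ/mol.

D(O-H) ≈ 470 kJ/mol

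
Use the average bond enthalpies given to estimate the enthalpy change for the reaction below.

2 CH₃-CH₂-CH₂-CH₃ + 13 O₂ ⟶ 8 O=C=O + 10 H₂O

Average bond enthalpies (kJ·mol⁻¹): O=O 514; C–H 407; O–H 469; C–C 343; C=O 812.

Bonds broken (reactants):
  C–C: 6 × 343 = 2058
  C–H: 20 × 407 = 8140
  O=O: 13 × 514 = 6682
  Σ(broken) = 16880 kJ
Bonds formed (products):
  C=O: 16 × 812 = 12992
  O–H: 20 × 469 = 9380
  Σ(formed) = 22372 kJ
ΔH = Σ(broken) − Σ(formed) = 16880 − 22372 = −5492 kJ

ΔH ≈ −5492 kJ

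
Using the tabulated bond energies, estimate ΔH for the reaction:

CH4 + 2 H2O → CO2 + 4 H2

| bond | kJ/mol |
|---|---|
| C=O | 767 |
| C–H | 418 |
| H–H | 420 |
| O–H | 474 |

ΔH ≈ +354 kJ

Bonds broken (reactants):
  C–H: 4 × 418 = 1672
  O–H: 4 × 474 = 1896
  Σ(broken) = 3568 kJ
Bonds formed (products):
  C=O: 2 × 767 = 1534
  H–H: 4 × 420 = 1680
  Σ(formed) = 3214 kJ
ΔH = Σ(broken) − Σ(formed) = 3568 − 3214 = +354 kJ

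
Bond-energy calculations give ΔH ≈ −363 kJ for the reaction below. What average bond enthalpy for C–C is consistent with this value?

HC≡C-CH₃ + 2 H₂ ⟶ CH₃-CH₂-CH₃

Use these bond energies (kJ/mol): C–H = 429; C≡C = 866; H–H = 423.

Let D be the C–C bond energy.
Σ(broken) = 1×866 + 1×D + 4×429 + 2×423 = 3428 + D
Σ(formed) = 2×D + 8×429 = 3432 + 2D
ΔH = Σ(broken) − Σ(formed) = (3428 + D) − (3432 + 2D) = −4 − D
Setting this equal to −363 kJ gives D = 359 kJ/mol.

D(C–C) ≈ 359 kJ/mol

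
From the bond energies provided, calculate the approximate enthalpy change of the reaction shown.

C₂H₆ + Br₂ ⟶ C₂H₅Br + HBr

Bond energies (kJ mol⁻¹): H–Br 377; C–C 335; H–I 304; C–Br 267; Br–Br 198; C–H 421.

ΔH ≈ −25 kJ

Bonds broken (reactants):
  Br–Br: 1 × 198 = 198
  C–C: 1 × 335 = 335
  C–H: 6 × 421 = 2526
  Σ(broken) = 3059 kJ
Bonds formed (products):
  C–Br: 1 × 267 = 267
  C–C: 1 × 335 = 335
  C–H: 5 × 421 = 2105
  H–Br: 1 × 377 = 377
  Σ(formed) = 3084 kJ
ΔH = Σ(broken) − Σ(formed) = 3059 − 3084 = −25 kJ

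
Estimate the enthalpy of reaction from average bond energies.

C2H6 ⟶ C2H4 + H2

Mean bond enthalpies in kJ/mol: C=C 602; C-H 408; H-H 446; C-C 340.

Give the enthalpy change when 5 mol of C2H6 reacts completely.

ΔH = +540 kJ

Bonds broken (reactants):
  C-C: 1 × 340 = 340
  C-H: 6 × 408 = 2448
  Σ(broken) = 2788 kJ
Bonds formed (products):
  C-H: 4 × 408 = 1632
  C=C: 1 × 602 = 602
  H-H: 1 × 446 = 446
  Σ(formed) = 2680 kJ
ΔH = Σ(broken) − Σ(formed) = 2788 − 2680 = +108 kJ
For 5× the reaction as written: 5 × (+108) = +540 kJ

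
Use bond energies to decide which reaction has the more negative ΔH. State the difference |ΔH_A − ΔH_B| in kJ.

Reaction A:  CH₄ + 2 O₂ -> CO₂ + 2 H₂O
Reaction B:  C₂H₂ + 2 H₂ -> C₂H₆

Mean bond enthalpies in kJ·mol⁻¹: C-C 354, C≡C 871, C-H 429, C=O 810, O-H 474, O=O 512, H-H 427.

Reaction A:
  Bonds broken (reactants):
    C-H: 4 × 429 = 1716
    O=O: 2 × 512 = 1024
    Σ(broken) = 2740 kJ
  Bonds formed (products):
    C=O: 2 × 810 = 1620
    O-H: 4 × 474 = 1896
    Σ(formed) = 3516 kJ
  ΔH_A = 2740 − 3516 = −776 kJ
Reaction B:
  Bonds broken (reactants):
    C≡C: 1 × 871 = 871
    C-H: 2 × 429 = 858
    H-H: 2 × 427 = 854
    Σ(broken) = 2583 kJ
  Bonds formed (products):
    C-C: 1 × 354 = 354
    C-H: 6 × 429 = 2574
    Σ(formed) = 2928 kJ
  ΔH_B = 2583 − 2928 = −345 kJ
ΔH_A − ΔH_B = −431 kJ, so reaction A has the more negative ΔH; |ΔH_A − ΔH_B| = 431 kJ.

Reaction A, by 431 kJ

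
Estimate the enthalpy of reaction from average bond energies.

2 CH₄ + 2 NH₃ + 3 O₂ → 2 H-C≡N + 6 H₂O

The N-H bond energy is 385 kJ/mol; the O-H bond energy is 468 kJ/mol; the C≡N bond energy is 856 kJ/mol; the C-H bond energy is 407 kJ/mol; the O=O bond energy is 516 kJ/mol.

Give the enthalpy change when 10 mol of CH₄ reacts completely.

ΔH = −5140 kJ

Bonds broken (reactants):
  C-H: 8 × 407 = 3256
  N-H: 6 × 385 = 2310
  O=O: 3 × 516 = 1548
  Σ(broken) = 7114 kJ
Bonds formed (products):
  C≡N: 2 × 856 = 1712
  C-H: 2 × 407 = 814
  O-H: 12 × 468 = 5616
  Σ(formed) = 8142 kJ
ΔH = Σ(broken) − Σ(formed) = 7114 − 8142 = −1028 kJ
For 5× the reaction as written: 5 × (−1028) = −5140 kJ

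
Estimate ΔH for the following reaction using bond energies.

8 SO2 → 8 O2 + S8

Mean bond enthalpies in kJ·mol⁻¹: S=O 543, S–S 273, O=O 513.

Bonds broken (reactants):
  S=O: 16 × 543 = 8688
  Σ(broken) = 8688 kJ
Bonds formed (products):
  O=O: 8 × 513 = 4104
  S–S: 8 × 273 = 2184
  Σ(formed) = 6288 kJ
ΔH = Σ(broken) − Σ(formed) = 8688 − 6288 = +2400 kJ

ΔH ≈ +2400 kJ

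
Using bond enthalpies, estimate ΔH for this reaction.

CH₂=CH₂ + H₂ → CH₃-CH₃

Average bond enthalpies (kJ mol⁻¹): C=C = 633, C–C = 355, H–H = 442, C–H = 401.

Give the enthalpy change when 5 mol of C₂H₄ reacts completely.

ΔH = −410 kJ

Bonds broken (reactants):
  C–H: 4 × 401 = 1604
  C=C: 1 × 633 = 633
  H–H: 1 × 442 = 442
  Σ(broken) = 2679 kJ
Bonds formed (products):
  C–C: 1 × 355 = 355
  C–H: 6 × 401 = 2406
  Σ(formed) = 2761 kJ
ΔH = Σ(broken) − Σ(formed) = 2679 − 2761 = −82 kJ
For 5× the reaction as written: 5 × (−82) = −410 kJ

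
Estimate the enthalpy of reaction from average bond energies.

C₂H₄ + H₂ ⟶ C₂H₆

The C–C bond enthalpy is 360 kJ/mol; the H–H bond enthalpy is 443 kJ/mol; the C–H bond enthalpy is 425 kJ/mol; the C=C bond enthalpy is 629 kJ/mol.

Bonds broken (reactants):
  C–H: 4 × 425 = 1700
  C=C: 1 × 629 = 629
  H–H: 1 × 443 = 443
  Σ(broken) = 2772 kJ
Bonds formed (products):
  C–C: 1 × 360 = 360
  C–H: 6 × 425 = 2550
  Σ(formed) = 2910 kJ
ΔH = Σ(broken) − Σ(formed) = 2772 − 2910 = −138 kJ

ΔH ≈ −138 kJ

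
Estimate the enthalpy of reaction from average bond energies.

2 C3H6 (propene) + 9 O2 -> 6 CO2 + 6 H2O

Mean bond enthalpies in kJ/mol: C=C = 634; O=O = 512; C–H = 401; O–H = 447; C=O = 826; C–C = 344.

Bonds broken (reactants):
  C–C: 2 × 344 = 688
  C–H: 12 × 401 = 4812
  C=C: 2 × 634 = 1268
  O=O: 9 × 512 = 4608
  Σ(broken) = 11376 kJ
Bonds formed (products):
  C=O: 12 × 826 = 9912
  O–H: 12 × 447 = 5364
  Σ(formed) = 15276 kJ
ΔH = Σ(broken) − Σ(formed) = 11376 − 15276 = −3900 kJ

ΔH ≈ −3900 kJ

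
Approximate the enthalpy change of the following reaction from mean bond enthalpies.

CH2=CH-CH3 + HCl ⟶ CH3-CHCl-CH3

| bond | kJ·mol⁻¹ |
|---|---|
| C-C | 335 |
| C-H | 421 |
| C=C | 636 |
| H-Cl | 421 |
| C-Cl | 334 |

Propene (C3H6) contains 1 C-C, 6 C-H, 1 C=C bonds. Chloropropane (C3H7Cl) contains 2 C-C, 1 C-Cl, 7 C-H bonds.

ΔH ≈ −33 kJ

Bonds broken (reactants):
  C-C: 1 × 335 = 335
  C-H: 6 × 421 = 2526
  C=C: 1 × 636 = 636
  H-Cl: 1 × 421 = 421
  Σ(broken) = 3918 kJ
Bonds formed (products):
  C-C: 2 × 335 = 670
  C-Cl: 1 × 334 = 334
  C-H: 7 × 421 = 2947
  Σ(formed) = 3951 kJ
ΔH = Σ(broken) − Σ(formed) = 3918 − 3951 = −33 kJ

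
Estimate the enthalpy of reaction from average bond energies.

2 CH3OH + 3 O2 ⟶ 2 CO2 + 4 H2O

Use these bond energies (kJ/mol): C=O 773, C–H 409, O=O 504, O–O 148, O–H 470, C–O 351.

ΔH ≈ −1244 kJ

Bonds broken (reactants):
  C–H: 6 × 409 = 2454
  C–O: 2 × 351 = 702
  O–H: 2 × 470 = 940
  O=O: 3 × 504 = 1512
  Σ(broken) = 5608 kJ
Bonds formed (products):
  C=O: 4 × 773 = 3092
  O–H: 8 × 470 = 3760
  Σ(formed) = 6852 kJ
ΔH = Σ(broken) − Σ(formed) = 5608 − 6852 = −1244 kJ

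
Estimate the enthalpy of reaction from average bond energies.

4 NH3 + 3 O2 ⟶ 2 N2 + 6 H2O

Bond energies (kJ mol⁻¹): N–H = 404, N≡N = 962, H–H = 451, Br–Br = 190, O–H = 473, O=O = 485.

Bonds broken (reactants):
  N–H: 12 × 404 = 4848
  O=O: 3 × 485 = 1455
  Σ(broken) = 6303 kJ
Bonds formed (products):
  N≡N: 2 × 962 = 1924
  O–H: 12 × 473 = 5676
  Σ(formed) = 7600 kJ
ΔH = Σ(broken) − Σ(formed) = 6303 − 7600 = −1297 kJ

ΔH ≈ −1297 kJ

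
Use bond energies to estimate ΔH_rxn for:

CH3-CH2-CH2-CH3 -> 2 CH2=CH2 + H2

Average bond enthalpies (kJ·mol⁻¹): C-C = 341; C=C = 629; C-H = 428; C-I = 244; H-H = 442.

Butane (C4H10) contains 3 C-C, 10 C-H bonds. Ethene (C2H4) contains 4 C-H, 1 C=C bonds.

Bonds broken (reactants):
  C-C: 3 × 341 = 1023
  C-H: 10 × 428 = 4280
  Σ(broken) = 5303 kJ
Bonds formed (products):
  C-H: 8 × 428 = 3424
  C=C: 2 × 629 = 1258
  H-H: 1 × 442 = 442
  Σ(formed) = 5124 kJ
ΔH = Σ(broken) − Σ(formed) = 5303 − 5124 = +179 kJ

ΔH ≈ +179 kJ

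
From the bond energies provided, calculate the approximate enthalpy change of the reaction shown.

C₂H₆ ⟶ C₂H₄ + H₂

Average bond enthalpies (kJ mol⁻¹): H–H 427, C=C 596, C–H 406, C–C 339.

ΔH ≈ +128 kJ

Bonds broken (reactants):
  C–C: 1 × 339 = 339
  C–H: 6 × 406 = 2436
  Σ(broken) = 2775 kJ
Bonds formed (products):
  C–H: 4 × 406 = 1624
  C=C: 1 × 596 = 596
  H–H: 1 × 427 = 427
  Σ(formed) = 2647 kJ
ΔH = Σ(broken) − Σ(formed) = 2775 − 2647 = +128 kJ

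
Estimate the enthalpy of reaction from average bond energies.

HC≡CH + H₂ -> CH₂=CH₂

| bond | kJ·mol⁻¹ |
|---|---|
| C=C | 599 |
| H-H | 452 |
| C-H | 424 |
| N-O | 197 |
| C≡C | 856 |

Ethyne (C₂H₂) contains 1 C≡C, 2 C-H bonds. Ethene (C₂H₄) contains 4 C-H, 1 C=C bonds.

ΔH ≈ −139 kJ

Bonds broken (reactants):
  C≡C: 1 × 856 = 856
  C-H: 2 × 424 = 848
  H-H: 1 × 452 = 452
  Σ(broken) = 2156 kJ
Bonds formed (products):
  C-H: 4 × 424 = 1696
  C=C: 1 × 599 = 599
  Σ(formed) = 2295 kJ
ΔH = Σ(broken) − Σ(formed) = 2156 − 2295 = −139 kJ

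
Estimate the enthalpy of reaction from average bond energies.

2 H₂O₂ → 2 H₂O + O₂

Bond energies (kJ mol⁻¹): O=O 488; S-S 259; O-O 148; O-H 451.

ΔH ≈ −192 kJ

Bonds broken (reactants):
  O-H: 4 × 451 = 1804
  O-O: 2 × 148 = 296
  Σ(broken) = 2100 kJ
Bonds formed (products):
  O-H: 4 × 451 = 1804
  O=O: 1 × 488 = 488
  Σ(formed) = 2292 kJ
ΔH = Σ(broken) − Σ(formed) = 2100 − 2292 = −192 kJ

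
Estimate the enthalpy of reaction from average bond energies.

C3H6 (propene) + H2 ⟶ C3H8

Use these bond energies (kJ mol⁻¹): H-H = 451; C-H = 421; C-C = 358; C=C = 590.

ΔH ≈ −159 kJ

Bonds broken (reactants):
  C-C: 1 × 358 = 358
  C-H: 6 × 421 = 2526
  C=C: 1 × 590 = 590
  H-H: 1 × 451 = 451
  Σ(broken) = 3925 kJ
Bonds formed (products):
  C-C: 2 × 358 = 716
  C-H: 8 × 421 = 3368
  Σ(formed) = 4084 kJ
ΔH = Σ(broken) − Σ(formed) = 3925 − 4084 = −159 kJ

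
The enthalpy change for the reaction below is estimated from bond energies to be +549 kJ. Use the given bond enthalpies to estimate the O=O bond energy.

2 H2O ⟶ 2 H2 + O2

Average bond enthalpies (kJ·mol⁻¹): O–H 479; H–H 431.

Let D be the O=O bond energy.
Σ(broken) = 4×479 = 1916
Σ(formed) = 2×431 + 1×D = 862 + D
ΔH = Σ(broken) − Σ(formed) = (1916) − (862 + D) = +1054 − D
Setting this equal to +549 kJ gives D = 505 kJ/mol.

D(O=O) ≈ 505 kJ/mol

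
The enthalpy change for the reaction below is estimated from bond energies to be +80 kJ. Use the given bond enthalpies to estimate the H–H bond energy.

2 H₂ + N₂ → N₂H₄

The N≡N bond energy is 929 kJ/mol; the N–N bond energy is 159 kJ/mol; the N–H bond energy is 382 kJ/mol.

D(H–H) ≈ 419 kJ/mol

Let D be the H–H bond energy.
Σ(broken) = 2×D + 1×929 = 929 + 2D
Σ(formed) = 4×382 + 1×159 = 1687
ΔH = Σ(broken) − Σ(formed) = (929 + 2D) − (1687) = −758 + 2D
Setting this equal to +80 kJ gives 2D = 838, so D = 419 kJ/mol.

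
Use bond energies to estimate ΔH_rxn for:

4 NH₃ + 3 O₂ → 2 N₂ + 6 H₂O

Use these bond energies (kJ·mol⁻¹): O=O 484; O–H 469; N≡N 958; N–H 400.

Bonds broken (reactants):
  N–H: 12 × 400 = 4800
  O=O: 3 × 484 = 1452
  Σ(broken) = 6252 kJ
Bonds formed (products):
  N≡N: 2 × 958 = 1916
  O–H: 12 × 469 = 5628
  Σ(formed) = 7544 kJ
ΔH = Σ(broken) − Σ(formed) = 6252 − 7544 = −1292 kJ

ΔH ≈ −1292 kJ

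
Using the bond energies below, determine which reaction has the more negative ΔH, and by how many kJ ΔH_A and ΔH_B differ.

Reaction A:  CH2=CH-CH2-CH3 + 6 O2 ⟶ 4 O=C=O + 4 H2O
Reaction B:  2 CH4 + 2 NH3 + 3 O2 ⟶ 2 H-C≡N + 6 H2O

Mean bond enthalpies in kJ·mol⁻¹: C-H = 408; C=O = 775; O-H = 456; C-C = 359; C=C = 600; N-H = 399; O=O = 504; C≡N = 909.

Reaction A, by 1306 kJ

Reaction A:
  Bonds broken (reactants):
    C-C: 2 × 359 = 718
    C-H: 8 × 408 = 3264
    C=C: 1 × 600 = 600
    O=O: 6 × 504 = 3024
    Σ(broken) = 7606 kJ
  Bonds formed (products):
    C=O: 8 × 775 = 6200
    O-H: 8 × 456 = 3648
    Σ(formed) = 9848 kJ
  ΔH_A = 7606 − 9848 = −2242 kJ
Reaction B:
  Bonds broken (reactants):
    C-H: 8 × 408 = 3264
    N-H: 6 × 399 = 2394
    O=O: 3 × 504 = 1512
    Σ(broken) = 7170 kJ
  Bonds formed (products):
    C≡N: 2 × 909 = 1818
    C-H: 2 × 408 = 816
    O-H: 12 × 456 = 5472
    Σ(formed) = 8106 kJ
  ΔH_B = 7170 − 8106 = −936 kJ
ΔH_A − ΔH_B = −1306 kJ, so reaction A has the more negative ΔH; |ΔH_A − ΔH_B| = 1306 kJ.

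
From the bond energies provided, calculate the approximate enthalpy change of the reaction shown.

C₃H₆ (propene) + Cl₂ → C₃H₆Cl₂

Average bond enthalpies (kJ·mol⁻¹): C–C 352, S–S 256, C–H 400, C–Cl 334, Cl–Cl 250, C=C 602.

Bonds broken (reactants):
  C–C: 1 × 352 = 352
  C–H: 6 × 400 = 2400
  C=C: 1 × 602 = 602
  Cl–Cl: 1 × 250 = 250
  Σ(broken) = 3604 kJ
Bonds formed (products):
  C–C: 2 × 352 = 704
  C–Cl: 2 × 334 = 668
  C–H: 6 × 400 = 2400
  Σ(formed) = 3772 kJ
ΔH = Σ(broken) − Σ(formed) = 3604 − 3772 = −168 kJ

ΔH ≈ −168 kJ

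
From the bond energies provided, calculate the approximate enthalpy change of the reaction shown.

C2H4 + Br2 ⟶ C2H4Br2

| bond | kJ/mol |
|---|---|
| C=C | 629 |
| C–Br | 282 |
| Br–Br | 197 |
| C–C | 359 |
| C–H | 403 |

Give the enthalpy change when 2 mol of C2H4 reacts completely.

ΔH = −194 kJ

Bonds broken (reactants):
  Br–Br: 1 × 197 = 197
  C–H: 4 × 403 = 1612
  C=C: 1 × 629 = 629
  Σ(broken) = 2438 kJ
Bonds formed (products):
  C–Br: 2 × 282 = 564
  C–C: 1 × 359 = 359
  C–H: 4 × 403 = 1612
  Σ(formed) = 2535 kJ
ΔH = Σ(broken) − Σ(formed) = 2438 − 2535 = −97 kJ
For 2× the reaction as written: 2 × (−97) = −194 kJ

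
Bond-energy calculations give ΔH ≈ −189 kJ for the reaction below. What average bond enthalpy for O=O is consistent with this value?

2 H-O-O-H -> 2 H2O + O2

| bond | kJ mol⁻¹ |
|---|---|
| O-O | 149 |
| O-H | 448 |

D(O=O) ≈ 487 kJ/mol

Let D be the O=O bond energy.
Σ(broken) = 4×448 + 2×149 = 2090
Σ(formed) = 4×448 + 1×D = 1792 + D
ΔH = Σ(broken) − Σ(formed) = (2090) − (1792 + D) = +298 − D
Setting this equal to −189 kJ gives D = 487 kJ/mol.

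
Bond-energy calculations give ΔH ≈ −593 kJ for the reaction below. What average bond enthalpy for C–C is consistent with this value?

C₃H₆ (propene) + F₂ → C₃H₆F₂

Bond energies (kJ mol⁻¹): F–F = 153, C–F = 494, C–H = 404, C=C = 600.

Let D be the C–C bond energy.
Σ(broken) = 1×D + 6×404 + 1×600 + 1×153 = 3177 + D
Σ(formed) = 2×D + 2×494 + 6×404 = 3412 + 2D
ΔH = Σ(broken) − Σ(formed) = (3177 + D) − (3412 + 2D) = −235 − D
Setting this equal to −593 kJ gives D = 358 kJ/mol.

D(C–C) ≈ 358 kJ/mol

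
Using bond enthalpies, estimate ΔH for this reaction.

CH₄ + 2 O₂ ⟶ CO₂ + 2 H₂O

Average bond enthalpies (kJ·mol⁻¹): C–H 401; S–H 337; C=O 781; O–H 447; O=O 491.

ΔH ≈ −764 kJ

Bonds broken (reactants):
  C–H: 4 × 401 = 1604
  O=O: 2 × 491 = 982
  Σ(broken) = 2586 kJ
Bonds formed (products):
  C=O: 2 × 781 = 1562
  O–H: 4 × 447 = 1788
  Σ(formed) = 3350 kJ
ΔH = Σ(broken) − Σ(formed) = 2586 − 3350 = −764 kJ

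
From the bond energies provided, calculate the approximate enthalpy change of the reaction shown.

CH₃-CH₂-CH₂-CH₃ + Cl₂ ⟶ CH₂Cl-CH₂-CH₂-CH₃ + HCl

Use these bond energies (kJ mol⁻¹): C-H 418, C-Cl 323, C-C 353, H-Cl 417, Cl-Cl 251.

Bonds broken (reactants):
  C-C: 3 × 353 = 1059
  C-H: 10 × 418 = 4180
  Cl-Cl: 1 × 251 = 251
  Σ(broken) = 5490 kJ
Bonds formed (products):
  C-C: 3 × 353 = 1059
  C-Cl: 1 × 323 = 323
  C-H: 9 × 418 = 3762
  H-Cl: 1 × 417 = 417
  Σ(formed) = 5561 kJ
ΔH = Σ(broken) − Σ(formed) = 5490 − 5561 = −71 kJ

ΔH ≈ −71 kJ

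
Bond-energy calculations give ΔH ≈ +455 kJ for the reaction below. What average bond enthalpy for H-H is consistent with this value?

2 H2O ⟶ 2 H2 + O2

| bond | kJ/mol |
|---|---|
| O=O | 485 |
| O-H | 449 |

Let D be the H-H bond energy.
Σ(broken) = 4×449 = 1796
Σ(formed) = 2×D + 1×485 = 485 + 2D
ΔH = Σ(broken) − Σ(formed) = (1796) − (485 + 2D) = +1311 − 2D
Setting this equal to +455 kJ gives 2D = 856, so D = 428 kJ/mol.

D(H-H) ≈ 428 kJ/mol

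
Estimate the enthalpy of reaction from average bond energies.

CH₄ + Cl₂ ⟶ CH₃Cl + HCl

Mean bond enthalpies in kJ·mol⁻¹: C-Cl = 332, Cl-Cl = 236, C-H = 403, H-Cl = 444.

Bonds broken (reactants):
  C-H: 4 × 403 = 1612
  Cl-Cl: 1 × 236 = 236
  Σ(broken) = 1848 kJ
Bonds formed (products):
  C-Cl: 1 × 332 = 332
  C-H: 3 × 403 = 1209
  H-Cl: 1 × 444 = 444
  Σ(formed) = 1985 kJ
ΔH = Σ(broken) − Σ(formed) = 1848 − 1985 = −137 kJ

ΔH ≈ −137 kJ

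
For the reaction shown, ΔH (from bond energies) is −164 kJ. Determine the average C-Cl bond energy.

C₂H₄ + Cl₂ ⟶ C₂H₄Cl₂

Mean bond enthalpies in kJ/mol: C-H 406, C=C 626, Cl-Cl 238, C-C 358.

D(C-Cl) ≈ 335 kJ/mol

Let D be the C-Cl bond energy.
Σ(broken) = 4×406 + 1×626 + 1×238 = 2488
Σ(formed) = 1×358 + 2×D + 4×406 = 1982 + 2D
ΔH = Σ(broken) − Σ(formed) = (2488) − (1982 + 2D) = +506 − 2D
Setting this equal to −164 kJ gives 2D = 670, so D = 335 kJ/mol.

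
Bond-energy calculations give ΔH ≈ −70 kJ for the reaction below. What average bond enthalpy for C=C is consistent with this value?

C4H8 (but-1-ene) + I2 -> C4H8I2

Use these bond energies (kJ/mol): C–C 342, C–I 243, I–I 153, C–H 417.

D(C=C) ≈ 605 kJ/mol

Let D be the C=C bond energy.
Σ(broken) = 2×342 + 8×417 + 1×D + 1×153 = 4173 + D
Σ(formed) = 3×342 + 8×417 + 2×243 = 4848
ΔH = Σ(broken) − Σ(formed) = (4173 + D) − (4848) = −675 + D
Setting this equal to −70 kJ gives D = 605 kJ/mol.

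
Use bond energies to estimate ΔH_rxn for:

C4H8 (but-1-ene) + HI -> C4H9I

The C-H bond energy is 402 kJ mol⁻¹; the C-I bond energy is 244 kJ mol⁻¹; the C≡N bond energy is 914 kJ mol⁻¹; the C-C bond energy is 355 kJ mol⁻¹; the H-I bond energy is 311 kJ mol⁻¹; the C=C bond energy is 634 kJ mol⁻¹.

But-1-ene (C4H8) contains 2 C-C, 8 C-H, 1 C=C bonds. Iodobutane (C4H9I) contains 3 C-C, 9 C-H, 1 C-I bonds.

Bonds broken (reactants):
  C-C: 2 × 355 = 710
  C-H: 8 × 402 = 3216
  C=C: 1 × 634 = 634
  H-I: 1 × 311 = 311
  Σ(broken) = 4871 kJ
Bonds formed (products):
  C-C: 3 × 355 = 1065
  C-H: 9 × 402 = 3618
  C-I: 1 × 244 = 244
  Σ(formed) = 4927 kJ
ΔH = Σ(broken) − Σ(formed) = 4871 − 4927 = −56 kJ

ΔH ≈ −56 kJ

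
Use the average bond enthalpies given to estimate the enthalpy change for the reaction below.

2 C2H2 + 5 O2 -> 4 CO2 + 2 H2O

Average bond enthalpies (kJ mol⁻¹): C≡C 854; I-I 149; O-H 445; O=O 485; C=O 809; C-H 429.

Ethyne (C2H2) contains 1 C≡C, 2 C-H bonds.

ΔH ≈ −2403 kJ

Bonds broken (reactants):
  C≡C: 2 × 854 = 1708
  C-H: 4 × 429 = 1716
  O=O: 5 × 485 = 2425
  Σ(broken) = 5849 kJ
Bonds formed (products):
  C=O: 8 × 809 = 6472
  O-H: 4 × 445 = 1780
  Σ(formed) = 8252 kJ
ΔH = Σ(broken) − Σ(formed) = 5849 − 8252 = −2403 kJ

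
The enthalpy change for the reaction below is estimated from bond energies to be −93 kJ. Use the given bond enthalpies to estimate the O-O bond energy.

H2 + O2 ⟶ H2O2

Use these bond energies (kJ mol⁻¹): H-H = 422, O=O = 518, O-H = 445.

D(O-O) ≈ 143 kJ/mol

Let D be the O-O bond energy.
Σ(broken) = 1×422 + 1×518 = 940
Σ(formed) = 2×445 + 1×D = 890 + D
ΔH = Σ(broken) − Σ(formed) = (940) − (890 + D) = +50 − D
Setting this equal to −93 kJ gives D = 143 kJ/mol.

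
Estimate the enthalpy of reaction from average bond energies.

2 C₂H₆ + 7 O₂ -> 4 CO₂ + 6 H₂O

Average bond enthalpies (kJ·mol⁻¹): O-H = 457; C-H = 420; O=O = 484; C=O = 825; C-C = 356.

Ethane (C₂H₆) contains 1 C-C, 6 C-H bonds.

Bonds broken (reactants):
  C-C: 2 × 356 = 712
  C-H: 12 × 420 = 5040
  O=O: 7 × 484 = 3388
  Σ(broken) = 9140 kJ
Bonds formed (products):
  C=O: 8 × 825 = 6600
  O-H: 12 × 457 = 5484
  Σ(formed) = 12084 kJ
ΔH = Σ(broken) − Σ(formed) = 9140 − 12084 = −2944 kJ

ΔH ≈ −2944 kJ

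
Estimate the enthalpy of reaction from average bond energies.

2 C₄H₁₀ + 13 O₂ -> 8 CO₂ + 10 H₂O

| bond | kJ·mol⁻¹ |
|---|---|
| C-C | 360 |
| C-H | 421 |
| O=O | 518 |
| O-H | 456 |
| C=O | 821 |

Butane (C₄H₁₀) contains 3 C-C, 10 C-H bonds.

ΔH ≈ −4942 kJ

Bonds broken (reactants):
  C-C: 6 × 360 = 2160
  C-H: 20 × 421 = 8420
  O=O: 13 × 518 = 6734
  Σ(broken) = 17314 kJ
Bonds formed (products):
  C=O: 16 × 821 = 13136
  O-H: 20 × 456 = 9120
  Σ(formed) = 22256 kJ
ΔH = Σ(broken) − Σ(formed) = 17314 − 22256 = −4942 kJ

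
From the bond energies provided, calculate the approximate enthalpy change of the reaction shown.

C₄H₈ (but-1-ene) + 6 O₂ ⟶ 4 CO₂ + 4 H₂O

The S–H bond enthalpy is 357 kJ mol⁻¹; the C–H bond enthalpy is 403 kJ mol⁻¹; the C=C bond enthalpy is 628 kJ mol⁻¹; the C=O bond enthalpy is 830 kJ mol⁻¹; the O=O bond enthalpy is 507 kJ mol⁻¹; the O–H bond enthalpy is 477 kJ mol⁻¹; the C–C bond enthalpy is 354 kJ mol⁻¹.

Bonds broken (reactants):
  C–C: 2 × 354 = 708
  C–H: 8 × 403 = 3224
  C=C: 1 × 628 = 628
  O=O: 6 × 507 = 3042
  Σ(broken) = 7602 kJ
Bonds formed (products):
  C=O: 8 × 830 = 6640
  O–H: 8 × 477 = 3816
  Σ(formed) = 10456 kJ
ΔH = Σ(broken) − Σ(formed) = 7602 − 10456 = −2854 kJ

ΔH ≈ −2854 kJ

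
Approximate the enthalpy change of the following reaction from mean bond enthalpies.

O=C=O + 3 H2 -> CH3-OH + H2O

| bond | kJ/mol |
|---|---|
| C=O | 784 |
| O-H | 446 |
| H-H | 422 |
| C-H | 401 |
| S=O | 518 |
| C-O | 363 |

Bonds broken (reactants):
  C=O: 2 × 784 = 1568
  H-H: 3 × 422 = 1266
  Σ(broken) = 2834 kJ
Bonds formed (products):
  C-H: 3 × 401 = 1203
  C-O: 1 × 363 = 363
  O-H: 3 × 446 = 1338
  Σ(formed) = 2904 kJ
ΔH = Σ(broken) − Σ(formed) = 2834 − 2904 = −70 kJ

ΔH ≈ −70 kJ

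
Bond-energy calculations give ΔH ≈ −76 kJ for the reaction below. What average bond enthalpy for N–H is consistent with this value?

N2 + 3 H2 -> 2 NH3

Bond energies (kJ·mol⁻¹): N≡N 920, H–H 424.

D(N–H) ≈ 378 kJ/mol

Let D be the N–H bond energy.
Σ(broken) = 3×424 + 1×920 = 2192
Σ(formed) = 6×D = 6D
ΔH = Σ(broken) − Σ(formed) = (2192) − (6D) = +2192 − 6D
Setting this equal to −76 kJ gives 6D = 2268, so D = 378 kJ/mol.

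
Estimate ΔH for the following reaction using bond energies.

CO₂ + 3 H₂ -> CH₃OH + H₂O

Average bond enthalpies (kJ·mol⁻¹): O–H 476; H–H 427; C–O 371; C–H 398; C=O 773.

Bonds broken (reactants):
  C=O: 2 × 773 = 1546
  H–H: 3 × 427 = 1281
  Σ(broken) = 2827 kJ
Bonds formed (products):
  C–H: 3 × 398 = 1194
  C–O: 1 × 371 = 371
  O–H: 3 × 476 = 1428
  Σ(formed) = 2993 kJ
ΔH = Σ(broken) − Σ(formed) = 2827 − 2993 = −166 kJ

ΔH ≈ −166 kJ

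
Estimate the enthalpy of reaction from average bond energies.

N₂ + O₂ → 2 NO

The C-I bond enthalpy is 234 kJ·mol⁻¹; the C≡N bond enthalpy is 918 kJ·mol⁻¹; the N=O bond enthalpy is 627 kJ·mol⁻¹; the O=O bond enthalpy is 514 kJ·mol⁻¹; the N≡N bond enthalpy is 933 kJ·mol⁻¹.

Bonds broken (reactants):
  N≡N: 1 × 933 = 933
  O=O: 1 × 514 = 514
  Σ(broken) = 1447 kJ
Bonds formed (products):
  N=O: 2 × 627 = 1254
  Σ(formed) = 1254 kJ
ΔH = Σ(broken) − Σ(formed) = 1447 − 1254 = +193 kJ

ΔH ≈ +193 kJ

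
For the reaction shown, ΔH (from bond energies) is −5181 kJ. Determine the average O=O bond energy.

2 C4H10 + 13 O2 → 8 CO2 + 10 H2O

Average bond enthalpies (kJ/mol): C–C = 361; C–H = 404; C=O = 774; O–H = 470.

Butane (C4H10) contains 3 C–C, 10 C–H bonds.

Let D be the O=O bond energy.
Σ(broken) = 6×361 + 20×404 + 13×D = 10246 + 13D
Σ(formed) = 16×774 + 20×470 = 21784
ΔH = Σ(broken) − Σ(formed) = (10246 + 13D) − (21784) = −11538 + 13D
Setting this equal to −5181 kJ gives 13D = 6357, so D = 489 kJ/mol.

D(O=O) ≈ 489 kJ/mol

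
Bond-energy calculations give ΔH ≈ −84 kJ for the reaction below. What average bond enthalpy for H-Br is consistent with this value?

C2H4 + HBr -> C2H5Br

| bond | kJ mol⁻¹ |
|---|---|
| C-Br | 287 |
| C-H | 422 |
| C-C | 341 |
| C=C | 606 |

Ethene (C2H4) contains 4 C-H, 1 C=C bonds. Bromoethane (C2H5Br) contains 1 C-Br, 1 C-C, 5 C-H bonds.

D(H-Br) ≈ 360 kJ/mol

Let D be the H-Br bond energy.
Σ(broken) = 4×422 + 1×606 + 1×D = 2294 + D
Σ(formed) = 1×287 + 1×341 + 5×422 = 2738
ΔH = Σ(broken) − Σ(formed) = (2294 + D) − (2738) = −444 + D
Setting this equal to −84 kJ gives D = 360 kJ/mol.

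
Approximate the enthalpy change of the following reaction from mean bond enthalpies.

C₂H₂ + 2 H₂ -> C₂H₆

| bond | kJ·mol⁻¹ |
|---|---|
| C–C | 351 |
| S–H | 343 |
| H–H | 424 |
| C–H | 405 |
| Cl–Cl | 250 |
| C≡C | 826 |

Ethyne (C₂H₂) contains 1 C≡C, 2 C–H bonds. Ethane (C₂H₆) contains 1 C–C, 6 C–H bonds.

Bonds broken (reactants):
  C≡C: 1 × 826 = 826
  C–H: 2 × 405 = 810
  H–H: 2 × 424 = 848
  Σ(broken) = 2484 kJ
Bonds formed (products):
  C–C: 1 × 351 = 351
  C–H: 6 × 405 = 2430
  Σ(formed) = 2781 kJ
ΔH = Σ(broken) − Σ(formed) = 2484 − 2781 = −297 kJ

ΔH ≈ −297 kJ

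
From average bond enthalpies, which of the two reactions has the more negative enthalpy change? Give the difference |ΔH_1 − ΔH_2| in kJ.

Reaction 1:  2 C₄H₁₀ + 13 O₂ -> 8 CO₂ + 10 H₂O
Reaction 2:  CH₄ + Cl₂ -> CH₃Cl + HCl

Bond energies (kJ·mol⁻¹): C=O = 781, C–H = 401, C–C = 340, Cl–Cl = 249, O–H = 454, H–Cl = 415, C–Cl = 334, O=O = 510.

Reaction 1:
  Bonds broken (reactants):
    C–C: 6 × 340 = 2040
    C–H: 20 × 401 = 8020
    O=O: 13 × 510 = 6630
    Σ(broken) = 16690 kJ
  Bonds formed (products):
    C=O: 16 × 781 = 12496
    O–H: 20 × 454 = 9080
    Σ(formed) = 21576 kJ
  ΔH_1 = 16690 − 21576 = −4886 kJ
Reaction 2:
  Bonds broken (reactants):
    C–H: 4 × 401 = 1604
    Cl–Cl: 1 × 249 = 249
    Σ(broken) = 1853 kJ
  Bonds formed (products):
    C–Cl: 1 × 334 = 334
    C–H: 3 × 401 = 1203
    H–Cl: 1 × 415 = 415
    Σ(formed) = 1952 kJ
  ΔH_2 = 1853 − 1952 = −99 kJ
ΔH_1 − ΔH_2 = −4787 kJ, so reaction 1 has the more negative ΔH; |ΔH_1 − ΔH_2| = 4787 kJ.

Reaction 1, by 4787 kJ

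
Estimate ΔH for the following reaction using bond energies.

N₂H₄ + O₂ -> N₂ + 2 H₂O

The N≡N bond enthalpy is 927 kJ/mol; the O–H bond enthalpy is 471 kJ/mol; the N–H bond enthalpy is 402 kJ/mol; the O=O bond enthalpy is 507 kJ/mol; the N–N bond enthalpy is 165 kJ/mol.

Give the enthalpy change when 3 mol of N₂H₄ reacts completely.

ΔH = −1593 kJ

Bonds broken (reactants):
  N–H: 4 × 402 = 1608
  N–N: 1 × 165 = 165
  O=O: 1 × 507 = 507
  Σ(broken) = 2280 kJ
Bonds formed (products):
  N≡N: 1 × 927 = 927
  O–H: 4 × 471 = 1884
  Σ(formed) = 2811 kJ
ΔH = Σ(broken) − Σ(formed) = 2280 − 2811 = −531 kJ
For 3× the reaction as written: 3 × (−531) = −1593 kJ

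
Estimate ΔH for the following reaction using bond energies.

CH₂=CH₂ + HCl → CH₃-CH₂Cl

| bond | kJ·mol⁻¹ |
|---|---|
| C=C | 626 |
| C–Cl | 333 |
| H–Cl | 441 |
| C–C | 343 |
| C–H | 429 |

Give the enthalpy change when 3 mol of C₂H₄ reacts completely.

ΔH = −114 kJ

Bonds broken (reactants):
  C–H: 4 × 429 = 1716
  C=C: 1 × 626 = 626
  H–Cl: 1 × 441 = 441
  Σ(broken) = 2783 kJ
Bonds formed (products):
  C–C: 1 × 343 = 343
  C–Cl: 1 × 333 = 333
  C–H: 5 × 429 = 2145
  Σ(formed) = 2821 kJ
ΔH = Σ(broken) − Σ(formed) = 2783 − 2821 = −38 kJ
For 3× the reaction as written: 3 × (−38) = −114 kJ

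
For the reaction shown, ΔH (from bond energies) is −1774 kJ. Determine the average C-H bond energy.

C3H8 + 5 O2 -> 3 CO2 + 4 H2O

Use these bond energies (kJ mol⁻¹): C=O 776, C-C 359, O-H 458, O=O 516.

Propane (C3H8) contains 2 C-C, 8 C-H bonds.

Let D be the C-H bond energy.
Σ(broken) = 2×359 + 8×D + 5×516 = 3298 + 8D
Σ(formed) = 6×776 + 8×458 = 8320
ΔH = Σ(broken) − Σ(formed) = (3298 + 8D) − (8320) = −5022 + 8D
Setting this equal to −1774 kJ gives 8D = 3248, so D = 406 kJ/mol.

D(C-H) ≈ 406 kJ/mol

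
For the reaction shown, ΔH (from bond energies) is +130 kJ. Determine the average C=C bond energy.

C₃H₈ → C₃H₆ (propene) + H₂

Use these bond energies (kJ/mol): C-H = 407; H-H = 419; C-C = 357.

Let D be the C=C bond energy.
Σ(broken) = 2×357 + 8×407 = 3970
Σ(formed) = 1×357 + 6×407 + 1×D + 1×419 = 3218 + D
ΔH = Σ(broken) − Σ(formed) = (3970) − (3218 + D) = +752 − D
Setting this equal to +130 kJ gives D = 622 kJ/mol.

D(C=C) ≈ 622 kJ/mol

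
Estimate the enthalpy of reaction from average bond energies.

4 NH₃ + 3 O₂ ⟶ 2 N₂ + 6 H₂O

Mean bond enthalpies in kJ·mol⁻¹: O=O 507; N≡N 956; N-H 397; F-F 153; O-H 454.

Bonds broken (reactants):
  N-H: 12 × 397 = 4764
  O=O: 3 × 507 = 1521
  Σ(broken) = 6285 kJ
Bonds formed (products):
  N≡N: 2 × 956 = 1912
  O-H: 12 × 454 = 5448
  Σ(formed) = 7360 kJ
ΔH = Σ(broken) − Σ(formed) = 6285 − 7360 = −1075 kJ

ΔH ≈ −1075 kJ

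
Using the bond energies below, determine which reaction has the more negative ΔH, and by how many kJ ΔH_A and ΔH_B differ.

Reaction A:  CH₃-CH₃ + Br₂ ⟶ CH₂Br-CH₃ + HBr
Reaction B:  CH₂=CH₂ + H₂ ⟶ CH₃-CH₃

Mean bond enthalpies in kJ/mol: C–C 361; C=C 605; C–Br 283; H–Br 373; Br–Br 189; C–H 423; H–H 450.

Reaction B, by 108 kJ

Reaction A:
  Bonds broken (reactants):
    Br–Br: 1 × 189 = 189
    C–C: 1 × 361 = 361
    C–H: 6 × 423 = 2538
    Σ(broken) = 3088 kJ
  Bonds formed (products):
    C–Br: 1 × 283 = 283
    C–C: 1 × 361 = 361
    C–H: 5 × 423 = 2115
    H–Br: 1 × 373 = 373
    Σ(formed) = 3132 kJ
  ΔH_A = 3088 − 3132 = −44 kJ
Reaction B:
  Bonds broken (reactants):
    C–H: 4 × 423 = 1692
    C=C: 1 × 605 = 605
    H–H: 1 × 450 = 450
    Σ(broken) = 2747 kJ
  Bonds formed (products):
    C–C: 1 × 361 = 361
    C–H: 6 × 423 = 2538
    Σ(formed) = 2899 kJ
  ΔH_B = 2747 − 2899 = −152 kJ
ΔH_A − ΔH_B = +108 kJ, so reaction B has the more negative ΔH; |ΔH_A − ΔH_B| = 108 kJ.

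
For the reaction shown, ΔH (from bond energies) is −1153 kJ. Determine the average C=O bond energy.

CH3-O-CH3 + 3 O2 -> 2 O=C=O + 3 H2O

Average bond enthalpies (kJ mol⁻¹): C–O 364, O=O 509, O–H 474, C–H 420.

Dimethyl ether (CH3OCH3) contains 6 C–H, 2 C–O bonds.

D(C=O) ≈ 771 kJ/mol

Let D be the C=O bond energy.
Σ(broken) = 6×420 + 2×364 + 3×509 = 4775
Σ(formed) = 4×D + 6×474 = 2844 + 4D
ΔH = Σ(broken) − Σ(formed) = (4775) − (2844 + 4D) = +1931 − 4D
Setting this equal to −1153 kJ gives 4D = 3084, so D = 771 kJ/mol.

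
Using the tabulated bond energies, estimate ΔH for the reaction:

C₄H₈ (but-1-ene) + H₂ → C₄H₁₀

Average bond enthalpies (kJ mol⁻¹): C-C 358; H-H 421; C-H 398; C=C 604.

Bonds broken (reactants):
  C-C: 2 × 358 = 716
  C-H: 8 × 398 = 3184
  C=C: 1 × 604 = 604
  H-H: 1 × 421 = 421
  Σ(broken) = 4925 kJ
Bonds formed (products):
  C-C: 3 × 358 = 1074
  C-H: 10 × 398 = 3980
  Σ(formed) = 5054 kJ
ΔH = Σ(broken) − Σ(formed) = 4925 − 5054 = −129 kJ

ΔH ≈ −129 kJ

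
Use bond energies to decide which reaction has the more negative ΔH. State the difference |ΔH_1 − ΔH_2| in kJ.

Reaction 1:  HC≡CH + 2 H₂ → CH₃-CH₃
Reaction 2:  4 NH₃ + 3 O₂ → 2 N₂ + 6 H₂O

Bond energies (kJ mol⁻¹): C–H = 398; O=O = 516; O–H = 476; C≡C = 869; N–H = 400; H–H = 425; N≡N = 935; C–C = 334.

Reaction 2, by 1027 kJ

Reaction 1:
  Bonds broken (reactants):
    C≡C: 1 × 869 = 869
    C–H: 2 × 398 = 796
    H–H: 2 × 425 = 850
    Σ(broken) = 2515 kJ
  Bonds formed (products):
    C–C: 1 × 334 = 334
    C–H: 6 × 398 = 2388
    Σ(formed) = 2722 kJ
  ΔH_1 = 2515 − 2722 = −207 kJ
Reaction 2:
  Bonds broken (reactants):
    N–H: 12 × 400 = 4800
    O=O: 3 × 516 = 1548
    Σ(broken) = 6348 kJ
  Bonds formed (products):
    N≡N: 2 × 935 = 1870
    O–H: 12 × 476 = 5712
    Σ(formed) = 7582 kJ
  ΔH_2 = 6348 − 7582 = −1234 kJ
ΔH_1 − ΔH_2 = +1027 kJ, so reaction 2 has the more negative ΔH; |ΔH_1 − ΔH_2| = 1027 kJ.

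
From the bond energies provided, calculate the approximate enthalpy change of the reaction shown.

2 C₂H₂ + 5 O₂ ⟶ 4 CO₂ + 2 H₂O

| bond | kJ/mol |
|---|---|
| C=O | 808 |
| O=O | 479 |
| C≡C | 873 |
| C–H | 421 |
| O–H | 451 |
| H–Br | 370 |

ΔH ≈ −2443 kJ

Bonds broken (reactants):
  C≡C: 2 × 873 = 1746
  C–H: 4 × 421 = 1684
  O=O: 5 × 479 = 2395
  Σ(broken) = 5825 kJ
Bonds formed (products):
  C=O: 8 × 808 = 6464
  O–H: 4 × 451 = 1804
  Σ(formed) = 8268 kJ
ΔH = Σ(broken) − Σ(formed) = 5825 − 8268 = −2443 kJ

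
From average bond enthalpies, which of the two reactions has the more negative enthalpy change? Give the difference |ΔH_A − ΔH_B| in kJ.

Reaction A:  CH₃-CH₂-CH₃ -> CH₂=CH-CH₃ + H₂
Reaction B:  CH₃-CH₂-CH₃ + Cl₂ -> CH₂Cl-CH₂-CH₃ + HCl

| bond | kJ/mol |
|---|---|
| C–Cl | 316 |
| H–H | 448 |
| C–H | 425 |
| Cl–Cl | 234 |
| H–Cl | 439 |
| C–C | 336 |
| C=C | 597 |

Reaction A:
  Bonds broken (reactants):
    C–C: 2 × 336 = 672
    C–H: 8 × 425 = 3400
    Σ(broken) = 4072 kJ
  Bonds formed (products):
    C–C: 1 × 336 = 336
    C–H: 6 × 425 = 2550
    C=C: 1 × 597 = 597
    H–H: 1 × 448 = 448
    Σ(formed) = 3931 kJ
  ΔH_A = 4072 − 3931 = +141 kJ
Reaction B:
  Bonds broken (reactants):
    C–C: 2 × 336 = 672
    C–H: 8 × 425 = 3400
    Cl–Cl: 1 × 234 = 234
    Σ(broken) = 4306 kJ
  Bonds formed (products):
    C–C: 2 × 336 = 672
    C–Cl: 1 × 316 = 316
    C–H: 7 × 425 = 2975
    H–Cl: 1 × 439 = 439
    Σ(formed) = 4402 kJ
  ΔH_B = 4306 − 4402 = −96 kJ
ΔH_A − ΔH_B = +237 kJ, so reaction B has the more negative ΔH; |ΔH_A − ΔH_B| = 237 kJ.

Reaction B, by 237 kJ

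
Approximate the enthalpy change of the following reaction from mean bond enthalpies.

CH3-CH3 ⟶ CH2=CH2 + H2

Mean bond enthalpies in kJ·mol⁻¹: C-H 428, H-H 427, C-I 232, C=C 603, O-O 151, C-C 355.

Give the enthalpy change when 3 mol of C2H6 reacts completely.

ΔH = +543 kJ

Bonds broken (reactants):
  C-C: 1 × 355 = 355
  C-H: 6 × 428 = 2568
  Σ(broken) = 2923 kJ
Bonds formed (products):
  C-H: 4 × 428 = 1712
  C=C: 1 × 603 = 603
  H-H: 1 × 427 = 427
  Σ(formed) = 2742 kJ
ΔH = Σ(broken) − Σ(formed) = 2923 − 2742 = +181 kJ
For 3× the reaction as written: 3 × (+181) = +543 kJ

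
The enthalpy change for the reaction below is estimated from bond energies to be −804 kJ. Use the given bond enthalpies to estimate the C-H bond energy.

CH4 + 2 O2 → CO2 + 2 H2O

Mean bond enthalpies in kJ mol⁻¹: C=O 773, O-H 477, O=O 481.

D(C-H) ≈ 422 kJ/mol

Let D be the C-H bond energy.
Σ(broken) = 4×D + 2×481 = 962 + 4D
Σ(formed) = 2×773 + 4×477 = 3454
ΔH = Σ(broken) − Σ(formed) = (962 + 4D) − (3454) = −2492 + 4D
Setting this equal to −804 kJ gives 4D = 1688, so D = 422 kJ/mol.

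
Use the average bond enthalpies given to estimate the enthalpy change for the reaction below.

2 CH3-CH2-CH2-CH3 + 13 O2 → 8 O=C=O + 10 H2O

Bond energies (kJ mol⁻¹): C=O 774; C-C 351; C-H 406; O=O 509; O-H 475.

Bonds broken (reactants):
  C-C: 6 × 351 = 2106
  C-H: 20 × 406 = 8120
  O=O: 13 × 509 = 6617
  Σ(broken) = 16843 kJ
Bonds formed (products):
  C=O: 16 × 774 = 12384
  O-H: 20 × 475 = 9500
  Σ(formed) = 21884 kJ
ΔH = Σ(broken) − Σ(formed) = 16843 − 21884 = −5041 kJ

ΔH ≈ −5041 kJ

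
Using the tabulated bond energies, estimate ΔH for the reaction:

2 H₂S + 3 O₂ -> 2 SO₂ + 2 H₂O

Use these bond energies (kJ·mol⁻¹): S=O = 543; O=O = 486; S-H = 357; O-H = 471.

Bonds broken (reactants):
  O=O: 3 × 486 = 1458
  S-H: 4 × 357 = 1428
  Σ(broken) = 2886 kJ
Bonds formed (products):
  O-H: 4 × 471 = 1884
  S=O: 4 × 543 = 2172
  Σ(formed) = 4056 kJ
ΔH = Σ(broken) − Σ(formed) = 2886 − 4056 = −1170 kJ

ΔH ≈ −1170 kJ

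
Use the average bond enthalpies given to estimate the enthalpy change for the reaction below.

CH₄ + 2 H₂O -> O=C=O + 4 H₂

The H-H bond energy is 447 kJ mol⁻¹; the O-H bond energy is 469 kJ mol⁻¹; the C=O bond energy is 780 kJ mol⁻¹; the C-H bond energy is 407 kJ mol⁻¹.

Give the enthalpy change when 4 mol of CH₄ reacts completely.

ΔH = +624 kJ

Bonds broken (reactants):
  C-H: 4 × 407 = 1628
  O-H: 4 × 469 = 1876
  Σ(broken) = 3504 kJ
Bonds formed (products):
  C=O: 2 × 780 = 1560
  H-H: 4 × 447 = 1788
  Σ(formed) = 3348 kJ
ΔH = Σ(broken) − Σ(formed) = 3504 − 3348 = +156 kJ
For 4× the reaction as written: 4 × (+156) = +624 kJ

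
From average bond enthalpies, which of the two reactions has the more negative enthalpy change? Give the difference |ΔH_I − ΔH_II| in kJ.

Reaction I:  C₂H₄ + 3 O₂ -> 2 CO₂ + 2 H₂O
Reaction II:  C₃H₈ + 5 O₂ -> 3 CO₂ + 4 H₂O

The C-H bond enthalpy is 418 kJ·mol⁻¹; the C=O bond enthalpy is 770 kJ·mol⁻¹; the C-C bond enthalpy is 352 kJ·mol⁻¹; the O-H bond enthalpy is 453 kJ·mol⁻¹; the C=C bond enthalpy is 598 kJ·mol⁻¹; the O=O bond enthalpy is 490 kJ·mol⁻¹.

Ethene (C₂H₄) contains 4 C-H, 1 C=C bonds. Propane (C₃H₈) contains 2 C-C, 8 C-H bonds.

Reaction II, by 594 kJ

Reaction I:
  Bonds broken (reactants):
    C-H: 4 × 418 = 1672
    C=C: 1 × 598 = 598
    O=O: 3 × 490 = 1470
    Σ(broken) = 3740 kJ
  Bonds formed (products):
    C=O: 4 × 770 = 3080
    O-H: 4 × 453 = 1812
    Σ(formed) = 4892 kJ
  ΔH_I = 3740 − 4892 = −1152 kJ
Reaction II:
  Bonds broken (reactants):
    C-C: 2 × 352 = 704
    C-H: 8 × 418 = 3344
    O=O: 5 × 490 = 2450
    Σ(broken) = 6498 kJ
  Bonds formed (products):
    C=O: 6 × 770 = 4620
    O-H: 8 × 453 = 3624
    Σ(formed) = 8244 kJ
  ΔH_II = 6498 − 8244 = −1746 kJ
ΔH_I − ΔH_II = +594 kJ, so reaction II has the more negative ΔH; |ΔH_I − ΔH_II| = 594 kJ.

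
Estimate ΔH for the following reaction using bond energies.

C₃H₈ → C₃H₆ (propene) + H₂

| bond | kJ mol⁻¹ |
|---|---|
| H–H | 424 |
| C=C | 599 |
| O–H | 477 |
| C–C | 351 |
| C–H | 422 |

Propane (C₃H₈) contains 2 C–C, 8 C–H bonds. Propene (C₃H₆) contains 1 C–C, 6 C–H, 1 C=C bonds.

Bonds broken (reactants):
  C–C: 2 × 351 = 702
  C–H: 8 × 422 = 3376
  Σ(broken) = 4078 kJ
Bonds formed (products):
  C–C: 1 × 351 = 351
  C–H: 6 × 422 = 2532
  C=C: 1 × 599 = 599
  H–H: 1 × 424 = 424
  Σ(formed) = 3906 kJ
ΔH = Σ(broken) − Σ(formed) = 4078 − 3906 = +172 kJ

ΔH ≈ +172 kJ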